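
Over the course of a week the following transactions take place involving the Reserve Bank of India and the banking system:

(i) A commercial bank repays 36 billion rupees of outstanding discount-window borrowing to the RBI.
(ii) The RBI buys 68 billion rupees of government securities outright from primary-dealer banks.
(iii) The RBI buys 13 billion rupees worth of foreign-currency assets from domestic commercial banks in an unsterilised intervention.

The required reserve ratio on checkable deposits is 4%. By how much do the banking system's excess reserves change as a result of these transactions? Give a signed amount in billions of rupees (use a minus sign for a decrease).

+45 billion

Discount-window repayment 36 billion rupees: reserves −36B, deposits 0.
OMO purchase (from banks) 68 billion rupees: reserves +68B, deposits 0.
FX purchase 13 billion rupees: reserves +13B, deposits 0.
Totals: Δreserves = +45B, Δdeposits = 0.
Δrequired reserves = 4% × 0 = 0.
Δexcess reserves = Δreserves − Δrequired = +45B − (0) = +45 billion.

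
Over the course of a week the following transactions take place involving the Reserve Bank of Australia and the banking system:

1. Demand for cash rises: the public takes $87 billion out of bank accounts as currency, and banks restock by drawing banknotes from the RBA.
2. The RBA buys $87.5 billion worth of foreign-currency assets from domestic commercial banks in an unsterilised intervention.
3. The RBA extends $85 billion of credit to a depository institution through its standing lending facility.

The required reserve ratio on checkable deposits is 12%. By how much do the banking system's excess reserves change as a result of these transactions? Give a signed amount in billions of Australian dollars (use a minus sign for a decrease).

+$95.94 billion

Currency withdrawal $87 billion: reserves −$87B, deposits −$87B.
FX purchase $87.5 billion: reserves +$87.5B, deposits 0.
Discount-window loan $85 billion: reserves +$85B, deposits 0.
Totals: Δreserves = +$85.5B, Δdeposits = −$87B.
Δrequired reserves = 12% × −$87B = −$10.44B.
Δexcess reserves = Δreserves − Δrequired = +$85.5B − (−$10.44B) = +$95.94 billion.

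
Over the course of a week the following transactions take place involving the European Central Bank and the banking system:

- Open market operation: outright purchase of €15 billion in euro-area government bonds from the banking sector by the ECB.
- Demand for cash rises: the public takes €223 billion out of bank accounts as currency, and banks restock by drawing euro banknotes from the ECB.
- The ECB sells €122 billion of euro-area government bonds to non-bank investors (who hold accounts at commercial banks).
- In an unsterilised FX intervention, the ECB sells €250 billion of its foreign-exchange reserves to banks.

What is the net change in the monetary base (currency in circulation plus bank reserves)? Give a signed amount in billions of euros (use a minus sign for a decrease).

-€357 billion

OMO purchase (from banks) €15 billion: ECB balance sheet expands → +€15B.
Currency withdrawal €223 billion: just a shift between currency and reserves — both are base money → 0.
Asset sale (to non-banks) €122 billion: ECB balance sheet contracts → −€122B.
FX sale €250 billion: ECB balance sheet contracts → −€250B.
Net: 15 + 0 − 122 − 250 = -€357 billion.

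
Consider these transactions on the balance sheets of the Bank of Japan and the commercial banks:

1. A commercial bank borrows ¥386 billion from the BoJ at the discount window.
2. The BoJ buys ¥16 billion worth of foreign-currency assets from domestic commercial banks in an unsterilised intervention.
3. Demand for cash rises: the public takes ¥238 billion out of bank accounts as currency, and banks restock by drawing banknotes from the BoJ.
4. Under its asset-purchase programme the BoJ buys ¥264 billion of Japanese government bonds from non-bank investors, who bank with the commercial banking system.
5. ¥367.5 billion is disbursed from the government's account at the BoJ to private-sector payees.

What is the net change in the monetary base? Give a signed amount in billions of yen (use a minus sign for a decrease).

Discount-window loan ¥386 billion: BoJ balance sheet expands → +¥386B.
FX purchase ¥16 billion: BoJ balance sheet expands → +¥16B.
Currency withdrawal ¥238 billion: just a shift between currency and reserves — both are base money → 0.
Asset purchase (from non-banks) ¥264 billion: BoJ balance sheet expands → +¥264B.
Government spending ¥367.5 billion: a non-base liability converts back to reserves → +¥367.5B.
Net: 386 + 16 + 0 + 264 + 367.5 = +¥1033.5 billion.

+¥1033.5 billion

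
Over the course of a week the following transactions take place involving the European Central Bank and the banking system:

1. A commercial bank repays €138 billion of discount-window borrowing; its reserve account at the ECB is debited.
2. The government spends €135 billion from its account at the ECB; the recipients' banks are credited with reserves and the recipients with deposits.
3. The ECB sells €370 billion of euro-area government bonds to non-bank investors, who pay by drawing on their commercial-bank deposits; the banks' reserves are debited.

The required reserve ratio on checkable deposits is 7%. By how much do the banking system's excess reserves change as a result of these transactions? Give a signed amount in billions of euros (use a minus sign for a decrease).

Discount-window repayment €138 billion: reserves −€138B, deposits 0.
Government spending €135 billion: reserves +€135B, deposits +€135B.
Asset sale (to non-banks) €370 billion: reserves −€370B, deposits −€370B.
Totals: Δreserves = −€373B, Δdeposits = −€235B.
Δrequired reserves = 7% × −€235B = −€16.45B.
Δexcess reserves = Δreserves − Δrequired = −€373B − (−€16.45B) = -€356.55 billion.

-€356.55 billion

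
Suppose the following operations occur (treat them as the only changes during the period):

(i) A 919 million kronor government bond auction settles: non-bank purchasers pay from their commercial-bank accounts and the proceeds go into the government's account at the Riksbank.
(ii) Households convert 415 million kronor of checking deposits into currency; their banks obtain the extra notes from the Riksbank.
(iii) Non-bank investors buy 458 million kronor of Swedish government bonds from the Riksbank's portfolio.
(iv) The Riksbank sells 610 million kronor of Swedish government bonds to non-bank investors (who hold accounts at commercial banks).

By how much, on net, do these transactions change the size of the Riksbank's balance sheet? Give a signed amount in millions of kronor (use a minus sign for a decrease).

-1068 million

Government account inflow 919 million kronor: only the composition of liabilities changes → 0.
Currency withdrawal 415 million kronor: only the composition of liabilities changes → 0.
Asset sale (to non-banks) 458 million kronor: a Riksbank asset is shed → −458M.
Asset sale (to non-banks) 610 million kronor: a Riksbank asset is shed → −610M.
Net: 0 + 0 − 458 − 610 = -1068 million.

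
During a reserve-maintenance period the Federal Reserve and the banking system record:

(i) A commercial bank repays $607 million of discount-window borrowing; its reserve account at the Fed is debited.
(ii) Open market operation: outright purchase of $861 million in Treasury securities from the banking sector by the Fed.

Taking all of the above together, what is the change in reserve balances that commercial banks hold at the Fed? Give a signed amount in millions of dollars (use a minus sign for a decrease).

Discount-window repayment $607 million: repayment is debited from reserves → −$607M.
OMO purchase (from banks) $861 million: the Fed pays by crediting reserve accounts → +$861M.
Net: −607 + 861 = +$254 million.

+$254 million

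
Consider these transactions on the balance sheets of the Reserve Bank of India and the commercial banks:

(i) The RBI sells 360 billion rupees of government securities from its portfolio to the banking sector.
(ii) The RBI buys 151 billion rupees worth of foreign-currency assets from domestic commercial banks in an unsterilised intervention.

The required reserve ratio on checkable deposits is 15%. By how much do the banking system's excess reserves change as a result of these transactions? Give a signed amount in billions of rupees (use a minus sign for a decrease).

OMO sale (to banks) 360 billion rupees: reserves −360B, deposits 0.
FX purchase 151 billion rupees: reserves +151B, deposits 0.
Totals: Δreserves = −209B, Δdeposits = 0.
Δrequired reserves = 15% × 0 = 0.
Δexcess reserves = Δreserves − Δrequired = −209B − (0) = -209 billion.

-209 billion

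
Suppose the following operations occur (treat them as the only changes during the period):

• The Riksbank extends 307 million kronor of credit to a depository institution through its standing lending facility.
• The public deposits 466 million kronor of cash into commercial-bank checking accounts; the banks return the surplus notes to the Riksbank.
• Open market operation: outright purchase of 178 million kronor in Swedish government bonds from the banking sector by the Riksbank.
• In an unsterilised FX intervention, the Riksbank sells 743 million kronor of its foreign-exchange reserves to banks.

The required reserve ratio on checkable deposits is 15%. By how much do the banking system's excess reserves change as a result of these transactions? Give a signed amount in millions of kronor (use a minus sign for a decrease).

Discount-window loan 307 million kronor: reserves +307M, deposits 0.
Currency deposit 466 million kronor: reserves +466M, deposits +466M.
OMO purchase (from banks) 178 million kronor: reserves +178M, deposits 0.
FX sale 743 million kronor: reserves −743M, deposits 0.
Totals: Δreserves = +208M, Δdeposits = +466M.
Δrequired reserves = 15% × +466M = +69.9M.
Δexcess reserves = Δreserves − Δrequired = +208M − (+69.9M) = +138.1 million.

+138.1 million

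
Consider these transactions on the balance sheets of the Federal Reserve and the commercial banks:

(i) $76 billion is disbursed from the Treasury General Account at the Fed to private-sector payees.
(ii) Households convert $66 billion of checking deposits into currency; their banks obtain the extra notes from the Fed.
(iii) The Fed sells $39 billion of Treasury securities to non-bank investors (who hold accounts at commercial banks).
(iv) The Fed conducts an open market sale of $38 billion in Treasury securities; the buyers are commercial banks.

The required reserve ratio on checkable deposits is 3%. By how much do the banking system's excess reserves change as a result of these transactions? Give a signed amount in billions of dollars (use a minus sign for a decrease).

-$66.13 billion

Government spending $76 billion: reserves +$76B, deposits +$76B.
Currency withdrawal $66 billion: reserves −$66B, deposits −$66B.
Asset sale (to non-banks) $39 billion: reserves −$39B, deposits −$39B.
OMO sale (to banks) $38 billion: reserves −$38B, deposits 0.
Totals: Δreserves = −$67B, Δdeposits = −$29B.
Δrequired reserves = 3% × −$29B = −$0.87B.
Δexcess reserves = Δreserves − Δrequired = −$67B − (−$0.87B) = -$66.13 billion.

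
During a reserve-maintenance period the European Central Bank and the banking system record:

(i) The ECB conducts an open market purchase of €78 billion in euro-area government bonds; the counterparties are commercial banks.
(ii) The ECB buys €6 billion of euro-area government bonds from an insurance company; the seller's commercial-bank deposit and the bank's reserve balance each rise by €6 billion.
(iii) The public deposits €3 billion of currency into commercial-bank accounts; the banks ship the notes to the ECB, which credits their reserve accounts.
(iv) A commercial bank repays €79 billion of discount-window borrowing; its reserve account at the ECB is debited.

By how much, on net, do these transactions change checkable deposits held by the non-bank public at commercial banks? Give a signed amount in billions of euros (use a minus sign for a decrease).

OMO purchase (from banks) €78 billion: the counterparty is a bank, so public deposits are unchanged → 0.
Asset purchase (from non-banks) €6 billion: non-bank counterparties' bank balances rise → +€6B.
Currency deposit €3 billion: non-bank counterparties' bank balances rise → +€3B.
Discount-window repayment €79 billion: the counterparty is a bank, so public deposits are unchanged → 0.
Net: 0 + 6 + 3 + 0 = +€9 billion.

+€9 billion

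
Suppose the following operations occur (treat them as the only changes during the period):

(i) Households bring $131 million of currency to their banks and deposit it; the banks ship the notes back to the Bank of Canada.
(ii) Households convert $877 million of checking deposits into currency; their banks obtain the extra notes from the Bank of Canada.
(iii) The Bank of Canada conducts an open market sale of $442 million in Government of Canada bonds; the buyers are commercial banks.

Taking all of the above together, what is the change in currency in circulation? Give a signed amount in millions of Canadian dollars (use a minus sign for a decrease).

Currency deposit $131 million: notes return to the central bank → −$131M.
Currency withdrawal $877 million: notes leave the central bank → +$877M.
OMO sale (to banks) $442 million: no currency enters or leaves circulation → 0.
Net: −131 + 877 + 0 = +$746 million.

+$746 million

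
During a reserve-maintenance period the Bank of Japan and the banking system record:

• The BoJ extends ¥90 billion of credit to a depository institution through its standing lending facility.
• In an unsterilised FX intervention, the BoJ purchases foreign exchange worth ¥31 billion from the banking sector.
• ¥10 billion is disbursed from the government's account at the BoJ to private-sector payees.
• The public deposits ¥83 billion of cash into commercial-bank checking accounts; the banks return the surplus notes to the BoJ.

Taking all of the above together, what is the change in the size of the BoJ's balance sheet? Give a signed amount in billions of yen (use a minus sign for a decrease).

+¥121 billion

Discount-window loan ¥90 billion: a BoJ asset is acquired → +¥90B.
FX purchase ¥31 billion: a BoJ asset is acquired → +¥31B.
Government spending ¥10 billion: only the composition of liabilities changes → 0.
Currency deposit ¥83 billion: only the composition of liabilities changes → 0.
Net: 90 + 31 + 0 + 0 = +¥121 billion.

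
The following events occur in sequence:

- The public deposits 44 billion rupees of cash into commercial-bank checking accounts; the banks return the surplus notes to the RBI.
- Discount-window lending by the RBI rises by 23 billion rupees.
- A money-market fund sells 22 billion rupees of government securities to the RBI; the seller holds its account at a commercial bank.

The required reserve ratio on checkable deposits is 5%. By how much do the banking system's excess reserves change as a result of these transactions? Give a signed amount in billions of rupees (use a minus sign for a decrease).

+85.7 billion

Currency deposit 44 billion rupees: reserves +44B, deposits +44B.
Discount-window loan 23 billion rupees: reserves +23B, deposits 0.
Asset purchase (from non-banks) 22 billion rupees: reserves +22B, deposits +22B.
Totals: Δreserves = +89B, Δdeposits = +66B.
Δrequired reserves = 5% × +66B = +3.3B.
Δexcess reserves = Δreserves − Δrequired = +89B − (+3.3B) = +85.7 billion.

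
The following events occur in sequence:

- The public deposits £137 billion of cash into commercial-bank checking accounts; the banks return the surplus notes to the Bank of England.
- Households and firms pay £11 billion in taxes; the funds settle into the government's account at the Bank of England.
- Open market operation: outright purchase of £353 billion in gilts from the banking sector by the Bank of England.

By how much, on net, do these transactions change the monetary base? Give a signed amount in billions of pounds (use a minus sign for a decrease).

+£342 billion

Bank of England balance sheet:
  Assets:      Securities +£353B
  Liabilities: Bank reserves +£479B, Currency in circulation −£137B, Government deposits +£11B
Monetary base = currency + reserves: −£137B + (+£479B) = +£342 billion.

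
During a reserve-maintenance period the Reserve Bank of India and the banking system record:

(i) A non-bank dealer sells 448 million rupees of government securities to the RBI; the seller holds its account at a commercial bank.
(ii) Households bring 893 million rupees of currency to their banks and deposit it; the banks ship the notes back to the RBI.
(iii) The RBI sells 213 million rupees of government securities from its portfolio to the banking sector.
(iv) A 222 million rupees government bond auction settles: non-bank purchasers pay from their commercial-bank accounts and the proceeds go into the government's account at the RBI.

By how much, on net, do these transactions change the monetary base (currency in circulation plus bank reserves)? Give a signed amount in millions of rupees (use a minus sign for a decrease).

Asset purchase (from non-banks) 448 million rupees: RBI balance sheet expands → +448M.
Currency deposit 893 million rupees: just a shift between currency and reserves — both are base money → 0.
OMO sale (to banks) 213 million rupees: RBI balance sheet contracts → −213M.
Government account inflow 222 million rupees: reserves shift to a non-base liability → −222M.
Net: 448 + 0 − 213 − 222 = +13 million.

+13 million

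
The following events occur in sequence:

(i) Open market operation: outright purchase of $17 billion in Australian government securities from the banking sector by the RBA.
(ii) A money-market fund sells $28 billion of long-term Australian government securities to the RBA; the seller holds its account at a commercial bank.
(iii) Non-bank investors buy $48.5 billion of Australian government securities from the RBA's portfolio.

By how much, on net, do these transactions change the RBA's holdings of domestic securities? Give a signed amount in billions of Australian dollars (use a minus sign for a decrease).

-$3.5 billion

RBA balance sheet:
  Assets:      Securities −$3.5B
  Liabilities: Bank reserves −$3.5B
Commercial banking system:
  Assets:      Reserves at CB −$3.5B, Securities −$17B
  Liabilities: Checkable deposits −$20.5B
So the change in the RBA's holdings of domestic securities is -$3.5 billion.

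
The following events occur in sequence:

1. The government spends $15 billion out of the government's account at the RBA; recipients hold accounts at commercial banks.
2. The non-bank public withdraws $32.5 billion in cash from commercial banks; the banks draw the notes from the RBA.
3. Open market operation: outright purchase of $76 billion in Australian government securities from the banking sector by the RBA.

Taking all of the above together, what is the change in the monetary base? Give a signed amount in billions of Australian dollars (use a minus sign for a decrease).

Government spending $15 billion: a non-base liability converts back to reserves → +$15B.
Currency withdrawal $32.5 billion: just a shift between currency and reserves — both are base money → 0.
OMO purchase (from banks) $76 billion: RBA balance sheet expands → +$76B.
Net: 15 + 0 + 76 = +$91 billion.

+$91 billion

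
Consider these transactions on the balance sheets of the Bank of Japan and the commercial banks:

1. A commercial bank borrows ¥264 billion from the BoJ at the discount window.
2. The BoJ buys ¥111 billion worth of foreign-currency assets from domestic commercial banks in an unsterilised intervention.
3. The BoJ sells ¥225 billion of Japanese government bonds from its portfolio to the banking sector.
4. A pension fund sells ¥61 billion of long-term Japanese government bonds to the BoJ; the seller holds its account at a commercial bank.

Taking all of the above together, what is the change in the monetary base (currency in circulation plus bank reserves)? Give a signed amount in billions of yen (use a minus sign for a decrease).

+¥211 billion

Discount-window loan ¥264 billion: BoJ balance sheet expands → +¥264B.
FX purchase ¥111 billion: BoJ balance sheet expands → +¥111B.
OMO sale (to banks) ¥225 billion: BoJ balance sheet contracts → −¥225B.
Asset purchase (from non-banks) ¥61 billion: BoJ balance sheet expands → +¥61B.
Net: 264 + 111 − 225 + 61 = +¥211 billion.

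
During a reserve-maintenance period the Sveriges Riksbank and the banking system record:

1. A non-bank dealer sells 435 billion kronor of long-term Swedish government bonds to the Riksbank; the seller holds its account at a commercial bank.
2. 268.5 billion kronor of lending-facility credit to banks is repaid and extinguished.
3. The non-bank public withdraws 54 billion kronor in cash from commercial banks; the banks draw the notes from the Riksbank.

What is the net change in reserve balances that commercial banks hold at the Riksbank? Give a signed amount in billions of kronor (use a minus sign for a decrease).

Riksbank balance sheet:
  Assets:      Securities +435B, Loans to banks −268.5B
  Liabilities: Bank reserves +112.5B, Currency in circulation +54B
So the change in reserve balances that commercial banks hold at the Riksbank is +112.5 billion.

+112.5 billion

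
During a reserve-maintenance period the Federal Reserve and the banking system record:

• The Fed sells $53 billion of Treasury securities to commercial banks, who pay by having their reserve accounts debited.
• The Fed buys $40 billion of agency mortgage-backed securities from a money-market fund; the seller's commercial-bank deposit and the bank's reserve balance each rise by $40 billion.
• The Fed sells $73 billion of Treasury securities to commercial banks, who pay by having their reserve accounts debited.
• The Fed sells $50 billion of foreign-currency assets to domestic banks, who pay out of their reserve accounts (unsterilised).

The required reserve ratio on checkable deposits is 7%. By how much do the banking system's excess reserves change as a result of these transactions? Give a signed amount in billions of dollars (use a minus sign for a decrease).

-$138.8 billion

OMO sale (to banks) $53 billion: reserves −$53B, deposits 0.
Asset purchase (from non-banks) $40 billion: reserves +$40B, deposits +$40B.
OMO sale (to banks) $73 billion: reserves −$73B, deposits 0.
FX sale $50 billion: reserves −$50B, deposits 0.
Totals: Δreserves = −$136B, Δdeposits = +$40B.
Δrequired reserves = 7% × +$40B = +$2.8B.
Δexcess reserves = Δreserves − Δrequired = −$136B − (+$2.8B) = -$138.8 billion.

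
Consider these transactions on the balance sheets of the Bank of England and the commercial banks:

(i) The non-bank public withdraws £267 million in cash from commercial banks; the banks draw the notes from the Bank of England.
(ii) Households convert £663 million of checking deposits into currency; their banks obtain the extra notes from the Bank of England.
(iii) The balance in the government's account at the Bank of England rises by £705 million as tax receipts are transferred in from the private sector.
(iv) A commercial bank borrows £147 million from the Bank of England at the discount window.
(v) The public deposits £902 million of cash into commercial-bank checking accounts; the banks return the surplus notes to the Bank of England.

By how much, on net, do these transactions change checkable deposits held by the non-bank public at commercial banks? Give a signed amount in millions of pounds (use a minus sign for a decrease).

Bank of England balance sheet:
  Assets:      Loans to banks +£147M
  Liabilities: Bank reserves −£586M, Currency in circulation +£28M, Government deposits +£705M
Commercial banking system:
  Assets:      Reserves at CB −£586M
  Liabilities: Checkable deposits −£733M, Borrowings from CB +£147M
So the change in checkable deposits held by the non-bank public at commercial banks is -£733 million.

-£733 million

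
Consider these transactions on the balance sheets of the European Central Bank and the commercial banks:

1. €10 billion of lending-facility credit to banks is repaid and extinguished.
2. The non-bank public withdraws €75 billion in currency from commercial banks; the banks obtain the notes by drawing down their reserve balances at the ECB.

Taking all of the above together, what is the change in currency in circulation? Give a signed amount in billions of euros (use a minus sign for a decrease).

+€75 billion

ECB balance sheet:
  Assets:      Loans to banks −€10B
  Liabilities: Bank reserves −€85B, Currency in circulation +€75B
Commercial banking system:
  Assets:      Reserves at CB −€85B
  Liabilities: Checkable deposits −€75B, Borrowings from CB −€10B
So the change in currency in circulation is +€75 billion.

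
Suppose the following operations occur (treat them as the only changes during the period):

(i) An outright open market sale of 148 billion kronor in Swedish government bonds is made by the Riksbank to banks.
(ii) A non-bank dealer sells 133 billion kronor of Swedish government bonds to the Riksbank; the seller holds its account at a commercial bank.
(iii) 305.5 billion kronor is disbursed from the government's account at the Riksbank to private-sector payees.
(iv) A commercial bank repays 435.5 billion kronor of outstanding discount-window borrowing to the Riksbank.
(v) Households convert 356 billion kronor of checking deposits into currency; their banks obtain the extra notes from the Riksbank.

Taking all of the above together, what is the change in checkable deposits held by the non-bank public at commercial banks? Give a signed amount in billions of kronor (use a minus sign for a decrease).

+82.5 billion

Riksbank balance sheet:
  Assets:      Securities −15B, Loans to banks −435.5B
  Liabilities: Bank reserves −501B, Currency in circulation +356B, Government deposits −305.5B
Commercial banking system:
  Assets:      Reserves at CB −501B, Securities +148B
  Liabilities: Checkable deposits +82.5B, Borrowings from CB −435.5B
So the change in checkable deposits held by the non-bank public at commercial banks is +82.5 billion.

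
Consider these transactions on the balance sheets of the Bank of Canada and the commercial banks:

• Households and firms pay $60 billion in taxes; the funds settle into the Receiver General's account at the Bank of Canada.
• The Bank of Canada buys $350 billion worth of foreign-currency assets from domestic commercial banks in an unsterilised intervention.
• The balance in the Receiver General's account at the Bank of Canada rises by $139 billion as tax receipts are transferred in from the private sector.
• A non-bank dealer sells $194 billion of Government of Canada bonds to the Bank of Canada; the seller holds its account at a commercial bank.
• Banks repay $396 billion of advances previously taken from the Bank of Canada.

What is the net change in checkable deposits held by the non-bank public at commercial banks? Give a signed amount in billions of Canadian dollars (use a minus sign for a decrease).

-$5 billion

Bank of Canada balance sheet:
  Assets:      Securities +$194B, Loans to banks −$396B, Foreign assets +$350B
  Liabilities: Bank reserves −$51B, Government deposits +$199B
Commercial banking system:
  Assets:      Reserves at CB −$51B, Foreign assets −$350B
  Liabilities: Checkable deposits −$5B, Borrowings from CB −$396B
So the change in checkable deposits held by the non-bank public at commercial banks is -$5 billion.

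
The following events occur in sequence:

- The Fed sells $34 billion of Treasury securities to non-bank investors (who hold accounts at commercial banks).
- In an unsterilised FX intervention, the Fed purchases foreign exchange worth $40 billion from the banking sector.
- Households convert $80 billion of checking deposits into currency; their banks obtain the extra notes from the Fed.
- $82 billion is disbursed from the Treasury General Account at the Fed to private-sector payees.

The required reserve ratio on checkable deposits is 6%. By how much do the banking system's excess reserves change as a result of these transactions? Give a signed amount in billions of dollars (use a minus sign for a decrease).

+$9.92 billion

Asset sale (to non-banks) $34 billion: reserves −$34B, deposits −$34B.
FX purchase $40 billion: reserves +$40B, deposits 0.
Currency withdrawal $80 billion: reserves −$80B, deposits −$80B.
Government spending $82 billion: reserves +$82B, deposits +$82B.
Totals: Δreserves = +$8B, Δdeposits = −$32B.
Δrequired reserves = 6% × −$32B = −$1.92B.
Δexcess reserves = Δreserves − Δrequired = +$8B − (−$1.92B) = +$9.92 billion.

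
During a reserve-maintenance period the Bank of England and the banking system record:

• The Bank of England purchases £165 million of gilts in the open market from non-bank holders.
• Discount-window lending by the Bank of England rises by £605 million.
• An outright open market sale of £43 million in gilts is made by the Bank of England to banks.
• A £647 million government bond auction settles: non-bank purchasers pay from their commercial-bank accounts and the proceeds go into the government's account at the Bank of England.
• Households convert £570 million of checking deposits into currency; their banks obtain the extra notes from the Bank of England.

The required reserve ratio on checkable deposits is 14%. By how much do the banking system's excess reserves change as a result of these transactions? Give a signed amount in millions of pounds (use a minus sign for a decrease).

-£342.72 million

Asset purchase (from non-banks) £165 million: reserves +£165M, deposits +£165M.
Discount-window loan £605 million: reserves +£605M, deposits 0.
OMO sale (to banks) £43 million: reserves −£43M, deposits 0.
Government account inflow £647 million: reserves −£647M, deposits −£647M.
Currency withdrawal £570 million: reserves −£570M, deposits −£570M.
Totals: Δreserves = −£490M, Δdeposits = −£1052M.
Δrequired reserves = 14% × −£1052M = −£147.28M.
Δexcess reserves = Δreserves − Δrequired = −£490M − (−£147.28M) = -£342.72 million.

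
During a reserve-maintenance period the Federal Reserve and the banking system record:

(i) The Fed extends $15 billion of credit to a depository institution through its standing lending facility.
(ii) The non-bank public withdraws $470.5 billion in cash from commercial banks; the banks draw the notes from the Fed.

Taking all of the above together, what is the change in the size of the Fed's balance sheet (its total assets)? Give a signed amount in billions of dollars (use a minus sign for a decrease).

Fed balance sheet:
  Assets:      Loans to banks +$15B
  Liabilities: Bank reserves −$455.5B, Currency in circulation +$470.5B
Change in total Fed assets = +$15 billion.

+$15 billion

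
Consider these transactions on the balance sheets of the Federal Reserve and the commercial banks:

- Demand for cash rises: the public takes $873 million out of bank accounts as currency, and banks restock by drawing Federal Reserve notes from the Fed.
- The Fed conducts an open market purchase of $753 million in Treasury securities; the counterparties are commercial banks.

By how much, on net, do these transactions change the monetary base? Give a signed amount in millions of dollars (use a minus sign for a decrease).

Currency withdrawal $873 million: just a shift between currency and reserves — both are base money → 0.
OMO purchase (from banks) $753 million: Fed balance sheet expands → +$753M.
Net: 0 + 753 = +$753 million.

+$753 million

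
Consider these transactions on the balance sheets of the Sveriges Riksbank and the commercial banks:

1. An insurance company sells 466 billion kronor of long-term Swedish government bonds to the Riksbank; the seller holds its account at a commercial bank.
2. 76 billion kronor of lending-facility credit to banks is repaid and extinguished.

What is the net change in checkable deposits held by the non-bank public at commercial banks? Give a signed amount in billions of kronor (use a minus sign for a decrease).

Riksbank balance sheet:
  Assets:      Securities +466B, Loans to banks −76B
  Liabilities: Bank reserves +390B
Commercial banking system:
  Assets:      Reserves at CB +390B
  Liabilities: Checkable deposits +466B, Borrowings from CB −76B
So the change in checkable deposits held by the non-bank public at commercial banks is +466 billion.

+466 billion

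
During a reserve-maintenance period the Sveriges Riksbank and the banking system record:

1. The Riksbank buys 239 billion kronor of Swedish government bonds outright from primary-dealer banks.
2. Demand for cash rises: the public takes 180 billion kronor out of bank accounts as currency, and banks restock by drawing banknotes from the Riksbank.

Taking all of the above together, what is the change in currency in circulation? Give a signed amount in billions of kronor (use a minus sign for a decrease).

+180 billion

Riksbank balance sheet:
  Assets:      Securities +239B
  Liabilities: Bank reserves +59B, Currency in circulation +180B
Commercial banking system:
  Assets:      Reserves at CB +59B, Securities −239B
  Liabilities: Checkable deposits −180B
So the change in currency in circulation is +180 billion.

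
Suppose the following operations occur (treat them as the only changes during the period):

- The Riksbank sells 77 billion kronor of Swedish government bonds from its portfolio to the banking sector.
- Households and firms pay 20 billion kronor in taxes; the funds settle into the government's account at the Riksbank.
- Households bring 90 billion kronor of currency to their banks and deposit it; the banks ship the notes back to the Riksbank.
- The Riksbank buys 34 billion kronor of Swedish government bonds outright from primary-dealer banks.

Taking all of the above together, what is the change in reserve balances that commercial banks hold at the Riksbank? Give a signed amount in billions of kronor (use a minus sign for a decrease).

+27 billion

OMO sale (to banks) 77 billion kronor: the buying banks pay out of their reserve balances → −77B.
Government account inflow 20 billion kronor: funds move from bank reserves into the government account → −20B.
Currency deposit 90 billion kronor: returned notes are swapped for reserve credit → +90B.
OMO purchase (from banks) 34 billion kronor: the Riksbank pays by crediting reserve accounts → +34B.
Net: −77 − 20 + 90 + 34 = +27 billion.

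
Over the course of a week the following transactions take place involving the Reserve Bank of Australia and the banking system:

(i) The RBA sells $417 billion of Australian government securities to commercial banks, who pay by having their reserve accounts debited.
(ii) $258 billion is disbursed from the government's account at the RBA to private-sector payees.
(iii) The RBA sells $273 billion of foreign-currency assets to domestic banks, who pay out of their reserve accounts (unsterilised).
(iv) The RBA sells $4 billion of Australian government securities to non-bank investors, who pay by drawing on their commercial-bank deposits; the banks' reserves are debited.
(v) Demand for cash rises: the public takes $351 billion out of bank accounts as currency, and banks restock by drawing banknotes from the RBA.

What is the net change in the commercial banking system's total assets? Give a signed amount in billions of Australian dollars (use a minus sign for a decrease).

-$97 billion

RBA balance sheet:
  Assets:      Securities −$421B, Foreign assets −$273B
  Liabilities: Bank reserves −$787B, Currency in circulation +$351B, Government deposits −$258B
Commercial banking system:
  Assets:      Reserves at CB −$787B, Securities +$417B, Foreign assets +$273B
  Liabilities: Checkable deposits −$97B
Change in total bank assets = -$97 billion.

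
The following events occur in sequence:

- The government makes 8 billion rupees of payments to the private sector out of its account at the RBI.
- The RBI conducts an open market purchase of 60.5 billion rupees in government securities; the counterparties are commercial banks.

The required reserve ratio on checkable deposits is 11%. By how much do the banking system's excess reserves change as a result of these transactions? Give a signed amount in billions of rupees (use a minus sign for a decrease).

+67.62 billion

Government spending 8 billion rupees: reserves +8B, deposits +8B.
OMO purchase (from banks) 60.5 billion rupees: reserves +60.5B, deposits 0.
Totals: Δreserves = +68.5B, Δdeposits = +8B.
Δrequired reserves = 11% × +8B = +0.88B.
Δexcess reserves = Δreserves − Δrequired = +68.5B − (+0.88B) = +67.62 billion.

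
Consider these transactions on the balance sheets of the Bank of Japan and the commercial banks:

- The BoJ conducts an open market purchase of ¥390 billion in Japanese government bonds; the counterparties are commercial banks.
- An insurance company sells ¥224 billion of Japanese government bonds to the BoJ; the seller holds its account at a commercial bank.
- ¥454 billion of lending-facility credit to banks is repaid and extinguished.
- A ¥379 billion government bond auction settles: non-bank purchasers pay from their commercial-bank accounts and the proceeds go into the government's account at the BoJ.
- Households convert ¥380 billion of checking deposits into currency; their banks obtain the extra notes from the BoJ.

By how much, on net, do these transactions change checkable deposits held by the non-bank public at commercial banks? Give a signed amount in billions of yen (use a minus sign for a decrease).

BoJ balance sheet:
  Assets:      Securities +¥614B, Loans to banks −¥454B
  Liabilities: Bank reserves −¥599B, Currency in circulation +¥380B, Government deposits +¥379B
Commercial banking system:
  Assets:      Reserves at CB −¥599B, Securities −¥390B
  Liabilities: Checkable deposits −¥535B, Borrowings from CB −¥454B
So the change in checkable deposits held by the non-bank public at commercial banks is -¥535 billion.

-¥535 billion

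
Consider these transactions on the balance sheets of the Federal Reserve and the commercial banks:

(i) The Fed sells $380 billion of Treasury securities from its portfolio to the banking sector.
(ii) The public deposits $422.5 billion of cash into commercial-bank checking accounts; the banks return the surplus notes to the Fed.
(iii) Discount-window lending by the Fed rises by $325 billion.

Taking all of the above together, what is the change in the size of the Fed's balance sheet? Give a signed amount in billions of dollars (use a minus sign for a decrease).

-$55 billion

OMO sale (to banks) $380 billion: a Fed asset is shed → −$380B.
Currency deposit $422.5 billion: only the composition of liabilities changes → 0.
Discount-window loan $325 billion: a Fed asset is acquired → +$325B.
Net: −380 + 0 + 325 = -$55 billion.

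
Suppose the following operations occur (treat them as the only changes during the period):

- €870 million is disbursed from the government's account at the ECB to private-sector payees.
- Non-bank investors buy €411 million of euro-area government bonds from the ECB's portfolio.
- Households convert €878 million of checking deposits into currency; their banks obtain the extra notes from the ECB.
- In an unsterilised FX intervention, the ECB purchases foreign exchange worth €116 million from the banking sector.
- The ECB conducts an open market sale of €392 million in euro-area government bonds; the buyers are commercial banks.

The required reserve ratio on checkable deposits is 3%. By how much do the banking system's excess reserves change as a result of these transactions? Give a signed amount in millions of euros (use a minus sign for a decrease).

-€682.43 million

Government spending €870 million: reserves +€870M, deposits +€870M.
Asset sale (to non-banks) €411 million: reserves −€411M, deposits −€411M.
Currency withdrawal €878 million: reserves −€878M, deposits −€878M.
FX purchase €116 million: reserves +€116M, deposits 0.
OMO sale (to banks) €392 million: reserves −€392M, deposits 0.
Totals: Δreserves = −€695M, Δdeposits = −€419M.
Δrequired reserves = 3% × −€419M = −€12.57M.
Δexcess reserves = Δreserves − Δrequired = −€695M − (−€12.57M) = -€682.43 million.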